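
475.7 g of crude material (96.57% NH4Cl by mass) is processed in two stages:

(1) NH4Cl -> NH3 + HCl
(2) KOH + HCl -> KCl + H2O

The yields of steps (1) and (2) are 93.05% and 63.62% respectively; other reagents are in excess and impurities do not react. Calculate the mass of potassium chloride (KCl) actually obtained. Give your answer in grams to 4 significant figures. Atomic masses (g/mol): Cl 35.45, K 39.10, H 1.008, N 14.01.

379.0 g

Pure NH4Cl = 475.7 × 0.9657 = 459.38 g.
M(NH4Cl) = 14.01 + 4(1.008) + 35.45 = 53.492 g/mol.
M(KCl) = 39.10 + 35.45 = 74.55 g/mol.
n(NH4Cl) = 459.38 / 53.492 = 8.5879 mol.
Step 1 (NH4Cl:HCl = 1:1): theoretical n(HCl) = 8.5879 mol; at 93.05% yield, n(HCl) = 7.9910 mol.
Step 2 (HCl:KCl = 1:1): theoretical n(KCl) = 7.9910 mol, so theoretical mass = 7.9910 × 74.55 = 595.73 g.
At 63.62% yield, actual mass of KCl = 595.73 × 0.6362 = 379.00 g.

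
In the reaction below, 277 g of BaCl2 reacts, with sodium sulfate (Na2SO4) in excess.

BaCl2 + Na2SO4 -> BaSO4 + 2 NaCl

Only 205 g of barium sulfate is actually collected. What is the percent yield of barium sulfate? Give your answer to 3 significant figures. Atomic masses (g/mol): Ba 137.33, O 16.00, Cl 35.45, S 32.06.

M(BaCl2) = 137.33 + 2(35.45) = 208.23 g/mol.
M(BaSO4) = 137.33 + 32.06 + 4(16.00) = 233.39 g/mol.
n(BaCl2) = 277.0 g / 208.23 g/mol = 1.330 mol.
From the equation the BaCl2:BaSO4 mole ratio is 1:1, so n(BaSO4) = 1.330 × 1/1 = 1.330 mol.
Mass of BaSO4 = 1.330 mol × 233.39 g/mol = 310.5 g.
This is the theoretical yield. Percent yield = 205 g / 310.5 g × 100% = 66.03%.

66.0 %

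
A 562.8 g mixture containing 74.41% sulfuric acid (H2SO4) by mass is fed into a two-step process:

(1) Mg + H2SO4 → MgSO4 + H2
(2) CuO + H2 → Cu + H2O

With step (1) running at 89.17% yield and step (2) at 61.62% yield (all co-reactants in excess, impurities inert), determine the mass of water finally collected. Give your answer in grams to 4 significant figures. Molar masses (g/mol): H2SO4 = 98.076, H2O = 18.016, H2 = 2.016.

42.27 g

Pure H2SO4 = 562.8 × 0.7441 = 418.78 g.
n(H2SO4) = 418.78 / 98.076 = 4.2699 mol.
Step 1 (H2SO4:H2 = 1:1): theoretical n(H2) = 4.2699 mol; at 89.17% yield, n(H2) = 3.8075 mol.
Step 2 (H2:H2O = 1:1): theoretical n(H2O) = 3.8075 mol, so theoretical mass = 3.8075 × 18.016 = 68.596 g.
At 61.62% yield, actual mass of H2O = 68.596 × 0.6162 = 42.269 g.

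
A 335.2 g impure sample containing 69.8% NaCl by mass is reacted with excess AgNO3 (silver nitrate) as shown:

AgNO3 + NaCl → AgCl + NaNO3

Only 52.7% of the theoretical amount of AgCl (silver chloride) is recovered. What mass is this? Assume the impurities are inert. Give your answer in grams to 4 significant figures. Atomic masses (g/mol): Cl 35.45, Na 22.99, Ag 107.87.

Pure NaCl available = 335.2 g × 0.698 = 233.97 g.
M(NaCl) = 22.99 + 35.45 = 58.44 g/mol.
M(AgCl) = 107.87 + 35.45 = 143.32 g/mol.
n(NaCl) = 233.97 g / 58.44 g/mol = 4.0036 mol.
From the equation the NaCl:AgCl mole ratio is 1:1, so n(AgCl) = 4.0036 × 1/1 = 4.0036 mol.
Mass of AgCl = 4.0036 mol × 143.32 g/mol = 573.79 g.
Actual mass collected = 573.79 g × 0.527 = 302.39 g.

302.4 g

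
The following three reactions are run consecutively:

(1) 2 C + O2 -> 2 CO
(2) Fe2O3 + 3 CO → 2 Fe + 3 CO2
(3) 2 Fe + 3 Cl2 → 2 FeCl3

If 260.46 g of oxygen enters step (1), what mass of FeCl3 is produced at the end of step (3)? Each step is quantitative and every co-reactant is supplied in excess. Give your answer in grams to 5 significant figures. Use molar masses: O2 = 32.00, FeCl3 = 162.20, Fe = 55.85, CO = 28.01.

1760.3 g

n(O2) = 260.46 / 32.00 = 8.13937 mol.
Reaction (1): O2→CO ratio 1:2 ⇒ n(CO) = 16.2787 mol.
Reaction (2): CO→Fe ratio 3:2 ⇒ n(Fe) = 10.8525 mol.
Reaction (3): Fe→FeCl3 ratio 2:2 ⇒ n(FeCl3) = 10.8525 mol.
Mass of FeCl3 = 10.8525 × 162.20 = 1760.28 g.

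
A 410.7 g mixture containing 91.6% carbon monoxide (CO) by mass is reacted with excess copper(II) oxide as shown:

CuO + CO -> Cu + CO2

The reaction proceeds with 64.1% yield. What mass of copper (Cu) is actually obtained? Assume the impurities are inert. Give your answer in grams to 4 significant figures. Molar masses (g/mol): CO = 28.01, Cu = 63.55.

Pure CO available = 410.7 g × 0.916 = 376.20 g.
n(CO) = 376.20 g / 28.01 g/mol = 13.431 mol.
From the equation the CO:Cu mole ratio is 1:1, so n(Cu) = 13.431 × 1/1 = 13.431 mol.
Mass of Cu = 13.431 mol × 63.55 g/mol = 853.54 g.
Actual mass collected = 853.54 g × 0.641 = 547.12 g.

547.1 g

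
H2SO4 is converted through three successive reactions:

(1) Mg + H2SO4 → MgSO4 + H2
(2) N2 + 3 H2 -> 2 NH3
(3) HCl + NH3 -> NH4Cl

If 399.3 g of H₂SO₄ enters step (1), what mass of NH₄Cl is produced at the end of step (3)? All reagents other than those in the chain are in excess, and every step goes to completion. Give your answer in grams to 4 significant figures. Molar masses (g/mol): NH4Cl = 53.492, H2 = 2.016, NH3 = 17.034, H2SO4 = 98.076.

n(H2SO4) = 399.3 / 98.076 = 4.0713 mol.
Reaction (1): H2SO4→H2 ratio 1:1 ⇒ n(H2) = 4.0713 mol.
Reaction (2): H2→NH3 ratio 3:2 ⇒ n(NH3) = 2.7142 mol.
Reaction (3): NH3→NH4Cl ratio 1:1 ⇒ n(NH4Cl) = 2.7142 mol.
Mass of NH4Cl = 2.7142 × 53.492 = 145.19 g.

145.2 g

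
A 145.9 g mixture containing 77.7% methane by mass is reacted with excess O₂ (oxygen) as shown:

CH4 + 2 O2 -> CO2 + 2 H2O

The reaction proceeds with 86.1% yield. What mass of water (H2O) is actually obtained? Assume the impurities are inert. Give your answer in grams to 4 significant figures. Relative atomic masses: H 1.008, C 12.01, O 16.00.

219.2 g

Pure CH4 available = 145.9 g × 0.777 = 113.36 g.
M(CH4) = 12.01 + 4(1.008) = 16.042 g/mol.
M(H2O) = 2(1.008) + 16.00 = 18.016 g/mol.
n(CH4) = 113.36 g / 16.042 g/mol = 7.0667 mol.
From the equation the CH4:H2O mole ratio is 1:2, so n(H2O) = 7.0667 × 2/1 = 14.133 mol.
Mass of H2O = 14.133 mol × 18.016 g/mol = 254.63 g.
Actual mass collected = 254.63 g × 0.861 = 219.23 g.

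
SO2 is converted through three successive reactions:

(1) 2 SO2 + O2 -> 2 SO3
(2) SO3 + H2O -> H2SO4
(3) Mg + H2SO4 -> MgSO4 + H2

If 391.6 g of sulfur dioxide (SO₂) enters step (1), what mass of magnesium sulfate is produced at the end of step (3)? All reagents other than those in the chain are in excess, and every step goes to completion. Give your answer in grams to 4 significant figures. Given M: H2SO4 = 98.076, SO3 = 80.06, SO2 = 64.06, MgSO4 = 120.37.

735.8 g

n(SO2) = 391.6 / 64.06 = 6.1130 mol.
Reaction (1): SO2→SO3 ratio 2:2 ⇒ n(SO3) = 6.1130 mol.
Reaction (2): SO3→H2SO4 ratio 1:1 ⇒ n(H2SO4) = 6.1130 mol.
Reaction (3): H2SO4→MgSO4 ratio 1:1 ⇒ n(MgSO4) = 6.1130 mol.
Mass of MgSO4 = 6.1130 × 120.37 = 735.82 g.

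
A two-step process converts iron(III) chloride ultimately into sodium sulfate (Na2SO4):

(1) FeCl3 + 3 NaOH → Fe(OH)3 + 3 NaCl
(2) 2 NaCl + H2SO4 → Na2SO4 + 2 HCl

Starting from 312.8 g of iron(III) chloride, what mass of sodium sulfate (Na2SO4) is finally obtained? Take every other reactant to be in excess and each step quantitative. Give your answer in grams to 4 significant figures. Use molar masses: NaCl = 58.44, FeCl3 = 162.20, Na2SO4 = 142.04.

410.9 g

n(FeCl3) = 312.80 / 162.20 = 1.9285 mol.
Step 1 gives a 1:3 ratio of FeCl3 to NaCl, so n(NaCl) = 5.7855 mol.
In step 2 the NaCl:Na2SO4 ratio is 2:1, so n(Na2SO4) = 2.8927 mol.
Mass of Na2SO4 = 2.8927 × 142.04 = 410.88 g.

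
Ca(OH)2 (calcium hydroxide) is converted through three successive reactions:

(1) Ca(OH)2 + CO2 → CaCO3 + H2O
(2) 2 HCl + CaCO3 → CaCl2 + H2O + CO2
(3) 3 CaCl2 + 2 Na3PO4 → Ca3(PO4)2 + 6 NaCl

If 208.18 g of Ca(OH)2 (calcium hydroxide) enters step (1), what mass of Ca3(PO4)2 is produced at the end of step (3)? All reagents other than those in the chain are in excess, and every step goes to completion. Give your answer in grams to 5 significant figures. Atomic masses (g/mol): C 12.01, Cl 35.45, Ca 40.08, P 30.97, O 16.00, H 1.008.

M(Ca(OH)2) = 40.08 + 2(16.00) + 2(1.008) = 74.096 g/mol.
M(Ca3(PO4)2) = 3(40.08) + 2(30.97) + 8(16.00) = 310.18 g/mol.
n(Ca(OH)2) = 208.18 / 74.096 = 2.80960 mol.
Reaction (1): Ca(OH)2→CaCO3 ratio 1:1 ⇒ n(CaCO3) = 2.80960 mol.
Reaction (2): CaCO3→CaCl2 ratio 1:1 ⇒ n(CaCl2) = 2.80960 mol.
Reaction (3): CaCl2→Ca3(PO4)2 ratio 3:1 ⇒ n(Ca3(PO4)2) = 0.936533 mol.
Mass of Ca3(PO4)2 = 0.936533 × 310.18 = 290.494 g.

290.49 g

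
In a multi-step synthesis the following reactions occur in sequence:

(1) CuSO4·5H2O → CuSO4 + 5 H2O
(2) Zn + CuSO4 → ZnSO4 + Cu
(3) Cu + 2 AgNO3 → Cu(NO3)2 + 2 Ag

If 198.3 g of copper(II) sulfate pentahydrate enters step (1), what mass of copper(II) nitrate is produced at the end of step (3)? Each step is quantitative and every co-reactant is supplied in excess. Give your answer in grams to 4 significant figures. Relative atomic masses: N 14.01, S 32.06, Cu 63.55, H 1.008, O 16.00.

149.0 g

M(CuSO4·5H2O) = 63.55 + 32.06 + 9(16.00) + 10(1.008) = 249.69 g/mol.
M(Cu(NO3)2) = 63.55 + 2(14.01) + 6(16.00) = 187.57 g/mol.
n(CuSO4·5H2O) = 198.3 / 249.69 = 0.79418 mol.
Reaction (1): CuSO4·5H2O→CuSO4 ratio 1:1 ⇒ n(CuSO4) = 0.79418 mol.
Reaction (2): CuSO4→Cu ratio 1:1 ⇒ n(Cu) = 0.79418 mol.
Reaction (3): Cu→Cu(NO3)2 ratio 1:1 ⇒ n(Cu(NO3)2) = 0.79418 mol.
Mass of Cu(NO3)2 = 0.79418 × 187.57 = 148.97 g.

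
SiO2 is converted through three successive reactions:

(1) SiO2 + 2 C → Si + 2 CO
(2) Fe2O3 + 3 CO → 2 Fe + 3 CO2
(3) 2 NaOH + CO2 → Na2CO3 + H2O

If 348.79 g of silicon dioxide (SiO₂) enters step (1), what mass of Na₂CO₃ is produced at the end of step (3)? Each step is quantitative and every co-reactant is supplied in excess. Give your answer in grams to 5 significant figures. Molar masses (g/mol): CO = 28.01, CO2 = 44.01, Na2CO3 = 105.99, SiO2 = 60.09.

n(SiO2) = 348.79 / 60.09 = 5.80446 mol.
Reaction (1): SiO2→CO ratio 1:2 ⇒ n(CO) = 11.6089 mol.
Reaction (2): CO→CO2 ratio 3:3 ⇒ n(CO2) = 11.6089 mol.
Reaction (3): CO2→Na2CO3 ratio 1:1 ⇒ n(Na2CO3) = 11.6089 mol.
Mass of Na2CO3 = 11.6089 × 105.99 = 1230.43 g.

1230.4 g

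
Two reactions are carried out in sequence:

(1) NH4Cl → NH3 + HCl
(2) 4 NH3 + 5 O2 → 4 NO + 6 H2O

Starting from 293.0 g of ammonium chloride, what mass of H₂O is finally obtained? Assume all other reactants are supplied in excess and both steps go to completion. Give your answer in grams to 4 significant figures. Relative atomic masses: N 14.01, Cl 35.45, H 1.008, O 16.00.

M(NH4Cl) = 14.01 + 4(1.008) + 35.45 = 53.492 g/mol.
M(H2O) = 2(1.008) + 16.00 = 18.016 g/mol.
n(NH4Cl) = 293.00 / 53.492 = 5.4775 mol.
Step 1 gives a 1:1 ratio of NH4Cl to NH3, so n(NH3) = 5.4775 mol.
In step 2 the NH3:H2O ratio is 4:6, so n(H2O) = 8.2162 mol.
Mass of H2O = 8.2162 × 18.016 = 148.02 g.

148.0 g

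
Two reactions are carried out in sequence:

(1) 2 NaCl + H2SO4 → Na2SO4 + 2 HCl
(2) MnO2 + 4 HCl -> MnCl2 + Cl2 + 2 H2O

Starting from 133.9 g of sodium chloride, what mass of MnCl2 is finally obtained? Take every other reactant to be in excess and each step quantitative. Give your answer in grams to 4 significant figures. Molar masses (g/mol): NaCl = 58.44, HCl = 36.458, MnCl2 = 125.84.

72.08 g

n(NaCl) = 133.90 / 58.44 = 2.2912 mol.
Step 1 gives a 2:2 ratio of NaCl to HCl, so n(HCl) = 2.2912 mol.
In step 2 the HCl:MnCl2 ratio is 4:1, so n(MnCl2) = 0.57281 mol.
Mass of MnCl2 = 0.57281 × 125.84 = 72.082 g.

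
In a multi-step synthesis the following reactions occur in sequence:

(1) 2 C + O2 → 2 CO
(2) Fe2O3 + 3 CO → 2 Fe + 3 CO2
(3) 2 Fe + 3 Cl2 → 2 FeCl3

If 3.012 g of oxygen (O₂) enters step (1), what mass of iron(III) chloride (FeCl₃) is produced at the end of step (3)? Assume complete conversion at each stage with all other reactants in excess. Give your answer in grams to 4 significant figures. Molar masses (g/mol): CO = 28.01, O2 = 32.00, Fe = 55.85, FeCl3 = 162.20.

20.36 g

n(O2) = 3.012 / 32.00 = 0.094125 mol.
Reaction (1): O2→CO ratio 1:2 ⇒ n(CO) = 0.18825 mol.
Reaction (2): CO→Fe ratio 3:2 ⇒ n(Fe) = 0.12550 mol.
Reaction (3): Fe→FeCl3 ratio 2:2 ⇒ n(FeCl3) = 0.12550 mol.
Mass of FeCl3 = 0.12550 × 162.20 = 20.356 g.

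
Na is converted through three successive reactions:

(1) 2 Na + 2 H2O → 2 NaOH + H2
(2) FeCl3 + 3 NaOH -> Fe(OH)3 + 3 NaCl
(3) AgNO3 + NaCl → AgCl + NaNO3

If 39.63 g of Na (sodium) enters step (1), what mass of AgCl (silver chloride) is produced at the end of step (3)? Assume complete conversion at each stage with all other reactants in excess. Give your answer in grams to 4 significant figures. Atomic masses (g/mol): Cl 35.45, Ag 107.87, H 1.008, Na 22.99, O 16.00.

247.1 g

M(Na) = 22.99 g/mol.
M(AgCl) = 107.87 + 35.45 = 143.32 g/mol.
n(Na) = 39.63 / 22.99 = 1.7238 mol.
Reaction (1): Na→NaOH ratio 2:2 ⇒ n(NaOH) = 1.7238 mol.
Reaction (2): NaOH→NaCl ratio 3:3 ⇒ n(NaCl) = 1.7238 mol.
Reaction (3): NaCl→AgCl ratio 1:1 ⇒ n(AgCl) = 1.7238 mol.
Mass of AgCl = 1.7238 × 143.32 = 247.05 g.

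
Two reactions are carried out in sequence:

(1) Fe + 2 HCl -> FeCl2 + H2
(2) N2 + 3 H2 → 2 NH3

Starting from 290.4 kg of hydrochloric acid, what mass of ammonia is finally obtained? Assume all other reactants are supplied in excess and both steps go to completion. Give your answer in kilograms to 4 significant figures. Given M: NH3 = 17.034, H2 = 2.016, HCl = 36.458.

290.4 kg = 290400 g.
n(HCl) = 290400 / 36.458 = 7965.3 mol.
Step 1 gives a 2:1 ratio of HCl to H2, so n(H2) = 3982.7 mol.
In step 2 the H2:NH3 ratio is 3:2, so n(NH3) = 2655.1 mol.
Mass of NH3 = 2655.1 × 17.034 = 45227 g = 45.23 kg.

45.23 kg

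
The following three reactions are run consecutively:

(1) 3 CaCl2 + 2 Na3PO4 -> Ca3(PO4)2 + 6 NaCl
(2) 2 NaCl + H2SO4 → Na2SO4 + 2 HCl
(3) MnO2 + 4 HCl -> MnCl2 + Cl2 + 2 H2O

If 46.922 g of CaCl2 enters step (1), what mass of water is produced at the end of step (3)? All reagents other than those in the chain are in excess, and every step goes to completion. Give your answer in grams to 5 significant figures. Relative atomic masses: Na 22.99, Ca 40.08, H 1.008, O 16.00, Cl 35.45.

M(CaCl2) = 40.08 + 2(35.45) = 110.98 g/mol.
M(H2O) = 2(1.008) + 16.00 = 18.016 g/mol.
n(CaCl2) = 46.922 / 110.98 = 0.422797 mol.
Reaction (1): CaCl2→NaCl ratio 3:6 ⇒ n(NaCl) = 0.845594 mol.
Reaction (2): NaCl→HCl ratio 2:2 ⇒ n(HCl) = 0.845594 mol.
Reaction (3): HCl→H2O ratio 4:2 ⇒ n(H2O) = 0.422797 mol.
Mass of H2O = 0.422797 × 18.016 = 7.61711 g.

7.6171 g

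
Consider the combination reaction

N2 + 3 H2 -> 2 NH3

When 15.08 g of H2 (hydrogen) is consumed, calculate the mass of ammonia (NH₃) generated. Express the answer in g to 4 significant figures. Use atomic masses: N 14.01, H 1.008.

84.94 g

M(H2) = 2(1.008) = 2.016 g/mol.
M(NH3) = 14.01 + 3(1.008) = 17.034 g/mol.
n(H2) = 15.080 g / 2.016 g/mol = 7.4802 mol.
From the equation the H2:NH3 mole ratio is 3:2, so n(NH3) = 7.4802 × 2/3 = 4.9868 mol.
Mass of NH3 = 4.9868 mol × 17.034 g/mol = 84.945 g.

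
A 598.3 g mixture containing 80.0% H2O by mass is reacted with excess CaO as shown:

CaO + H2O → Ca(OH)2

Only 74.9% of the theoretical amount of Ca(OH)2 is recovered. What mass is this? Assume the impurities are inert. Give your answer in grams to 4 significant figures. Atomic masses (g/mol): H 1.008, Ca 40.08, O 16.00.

Pure H2O available = 598.3 g × 0.800 = 478.64 g.
M(H2O) = 2(1.008) + 16.00 = 18.016 g/mol.
M(Ca(OH)2) = 40.08 + 2(16.00) + 2(1.008) = 74.096 g/mol.
n(H2O) = 478.64 g / 18.016 g/mol = 26.567 mol.
From the equation the H2O:Ca(OH)2 mole ratio is 1:1, so n(Ca(OH)2) = 26.567 × 1/1 = 26.567 mol.
Mass of Ca(OH)2 = 26.567 mol × 74.096 g/mol = 1968.5 g.
Actual mass collected = 1968.5 g × 0.749 = 1474.4 g.

1474 g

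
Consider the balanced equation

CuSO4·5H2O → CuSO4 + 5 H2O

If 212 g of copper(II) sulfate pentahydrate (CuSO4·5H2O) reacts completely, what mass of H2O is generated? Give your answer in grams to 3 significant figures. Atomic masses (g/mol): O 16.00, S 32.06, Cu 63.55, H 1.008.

76.5 g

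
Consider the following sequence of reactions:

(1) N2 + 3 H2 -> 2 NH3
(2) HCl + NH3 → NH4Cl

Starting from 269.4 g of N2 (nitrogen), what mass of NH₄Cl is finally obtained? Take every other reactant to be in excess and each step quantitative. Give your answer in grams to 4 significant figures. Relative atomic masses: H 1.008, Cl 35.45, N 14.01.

1029 g

M(N2) = 2(14.01) = 28.02 g/mol.
M(NH4Cl) = 14.01 + 4(1.008) + 35.45 = 53.492 g/mol.
n(N2) = 269.40 / 28.02 = 9.6146 mol.
Step 1 gives a 1:2 ratio of N2 to NH3, so n(NH3) = 19.229 mol.
In step 2 the NH3:NH4Cl ratio is 1:1, so n(NH4Cl) = 19.229 mol.
Mass of NH4Cl = 19.229 × 53.492 = 1028.6 g.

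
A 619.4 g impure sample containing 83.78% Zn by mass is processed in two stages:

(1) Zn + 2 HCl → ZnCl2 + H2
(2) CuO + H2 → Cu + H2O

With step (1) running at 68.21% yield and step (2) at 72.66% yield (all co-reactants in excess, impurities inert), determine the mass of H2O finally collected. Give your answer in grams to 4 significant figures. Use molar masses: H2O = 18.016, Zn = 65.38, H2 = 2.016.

Pure Zn = 619.4 × 0.8378 = 518.93 g.
n(Zn) = 518.93 / 65.38 = 7.9372 mol.
Step 1 (Zn:H2 = 1:1): theoretical n(H2) = 7.9372 mol; at 68.21% yield, n(H2) = 5.4140 mol.
Step 2 (H2:H2O = 1:1): theoretical n(H2O) = 5.4140 mol, so theoretical mass = 5.4140 × 18.016 = 97.538 g.
At 72.66% yield, actual mass of H2O = 97.538 × 0.7266 = 70.871 g.

70.87 g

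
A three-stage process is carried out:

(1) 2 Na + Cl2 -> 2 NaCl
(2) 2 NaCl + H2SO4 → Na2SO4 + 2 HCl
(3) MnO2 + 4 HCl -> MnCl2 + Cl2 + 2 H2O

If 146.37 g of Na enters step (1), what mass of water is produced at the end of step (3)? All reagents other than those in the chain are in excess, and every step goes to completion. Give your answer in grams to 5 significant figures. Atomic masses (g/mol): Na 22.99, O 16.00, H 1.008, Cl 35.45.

57.351 g

M(Na) = 22.99 g/mol.
M(H2O) = 2(1.008) + 16.00 = 18.016 g/mol.
n(Na) = 146.37 / 22.99 = 6.36668 mol.
Reaction (1): Na→NaCl ratio 2:2 ⇒ n(NaCl) = 6.36668 mol.
Reaction (2): NaCl→HCl ratio 2:2 ⇒ n(HCl) = 6.36668 mol.
Reaction (3): HCl→H2O ratio 4:2 ⇒ n(H2O) = 3.18334 mol.
Mass of H2O = 3.18334 × 18.016 = 57.3511 g.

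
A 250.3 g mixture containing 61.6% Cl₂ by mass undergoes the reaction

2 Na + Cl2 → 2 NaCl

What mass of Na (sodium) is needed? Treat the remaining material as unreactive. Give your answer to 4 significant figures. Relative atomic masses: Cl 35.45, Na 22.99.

99.99 g

Mass of pure Cl2 = 250.3 g × 0.616 = 154.18 g.
M(Cl2) = 2(35.45) = 70.90 g/mol.
M(Na) = 22.99 g/mol.
n(Cl2) = 154.18 g / 70.90 g/mol = 2.1747 mol.
From the equation the Cl2:Na mole ratio is 1:2, so n(Na) = 2.1747 × 2/1 = 4.3494 mol.
Mass of Na = 4.3494 mol × 22.99 g/mol = 99.992 g.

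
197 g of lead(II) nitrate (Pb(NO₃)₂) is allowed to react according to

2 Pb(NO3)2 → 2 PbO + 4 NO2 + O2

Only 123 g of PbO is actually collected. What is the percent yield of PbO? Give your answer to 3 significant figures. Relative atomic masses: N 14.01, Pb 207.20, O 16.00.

M(Pb(NO3)2) = 207.20 + 2(14.01) + 6(16.00) = 331.22 g/mol.
M(PbO) = 207.20 + 16.00 = 223.20 g/mol.
n(Pb(NO3)2) = 197.0 g / 331.22 g/mol = 0.5948 mol.
From the equation the Pb(NO3)2:PbO mole ratio is 2:2, so n(PbO) = 0.5948 × 2/2 = 0.5948 mol.
Mass of PbO = 0.5948 mol × 223.20 g/mol = 132.8 g.
This is the theoretical yield. Percent yield = 123 g / 132.8 g × 100% = 92.65%.

92.7 %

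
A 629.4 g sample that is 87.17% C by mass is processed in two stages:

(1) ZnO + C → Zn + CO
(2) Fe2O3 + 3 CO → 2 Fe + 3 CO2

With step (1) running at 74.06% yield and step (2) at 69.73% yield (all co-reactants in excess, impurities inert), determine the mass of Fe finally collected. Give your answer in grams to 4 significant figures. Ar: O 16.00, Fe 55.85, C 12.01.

878.4 g

Pure C = 629.4 × 0.8717 = 548.65 g.
M(C) = 12.01 g/mol.
M(Fe) = 55.85 g/mol.
n(C) = 548.65 / 12.01 = 45.683 mol.
Step 1 (C:CO = 1:1): theoretical n(CO) = 45.683 mol; at 74.06% yield, n(CO) = 33.833 mol.
Step 2 (CO:Fe = 3:2): theoretical n(Fe) = 22.555 mol, so theoretical mass = 22.555 × 55.85 = 1259.7 g.
At 69.73% yield, actual mass of Fe = 1259.7 × 0.6973 = 878.39 g.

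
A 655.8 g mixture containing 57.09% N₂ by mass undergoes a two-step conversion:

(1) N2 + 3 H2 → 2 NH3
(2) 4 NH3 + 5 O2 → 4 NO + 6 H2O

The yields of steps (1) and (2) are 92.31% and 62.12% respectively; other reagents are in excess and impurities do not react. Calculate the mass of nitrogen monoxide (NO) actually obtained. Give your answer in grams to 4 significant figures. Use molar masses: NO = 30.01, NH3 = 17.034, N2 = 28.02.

459.9 g

Pure N2 = 655.8 × 0.5709 = 374.40 g.
n(N2) = 374.40 / 28.02 = 13.362 mol.
Step 1 (N2:NH3 = 1:2): theoretical n(NH3) = 26.723 mol; at 92.31% yield, n(NH3) = 24.668 mol.
Step 2 (NH3:NO = 4:4): theoretical n(NO) = 24.668 mol, so theoretical mass = 24.668 × 30.01 = 740.30 g.
At 62.12% yield, actual mass of NO = 740.30 × 0.6212 = 459.87 g.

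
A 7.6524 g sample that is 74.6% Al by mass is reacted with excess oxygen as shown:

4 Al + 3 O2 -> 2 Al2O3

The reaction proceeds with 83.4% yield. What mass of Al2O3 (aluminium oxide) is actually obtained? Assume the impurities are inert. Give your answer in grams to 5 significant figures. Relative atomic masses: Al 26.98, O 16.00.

8.9962 g

Pure Al available = 7.6524 g × 0.746 = 5.70869 g.
M(Al) = 26.98 g/mol.
M(Al2O3) = 2(26.98) + 3(16.00) = 101.96 g/mol.
n(Al) = 5.70869 g / 26.98 g/mol = 0.211590 mol.
From the equation the Al:Al2O3 mole ratio is 4:2, so n(Al2O3) = 0.211590 × 2/4 = 0.105795 mol.
Mass of Al2O3 = 0.105795 mol × 101.96 g/mol = 10.7868 g.
Actual mass collected = 10.7868 g × 0.834 = 8.99623 g.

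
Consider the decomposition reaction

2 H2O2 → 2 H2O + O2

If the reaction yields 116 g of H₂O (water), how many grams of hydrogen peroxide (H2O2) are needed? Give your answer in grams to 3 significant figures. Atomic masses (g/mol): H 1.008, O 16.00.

M(H2O) = 2(1.008) + 16.00 = 18.016 g/mol.
M(H2O2) = 2(1.008) + 2(16.00) = 34.016 g/mol.
n(H2O) = 116.0 g / 18.016 g/mol = 6.439 mol.
From the equation the H2O:H2O2 mole ratio is 2:2, so n(H2O2) = 6.439 × 2/2 = 6.439 mol.
Mass of H2O2 = 6.439 mol × 34.016 g/mol = 219.0 g.

219 g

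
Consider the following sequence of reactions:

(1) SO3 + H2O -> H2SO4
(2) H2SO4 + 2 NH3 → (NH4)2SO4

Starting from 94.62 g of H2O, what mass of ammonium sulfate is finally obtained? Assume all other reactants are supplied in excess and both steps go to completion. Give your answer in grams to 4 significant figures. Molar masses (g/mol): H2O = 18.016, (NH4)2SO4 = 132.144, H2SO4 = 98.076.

694.0 g

n(H2O) = 94.620 / 18.016 = 5.2520 mol.
Step 1 gives a 1:1 ratio of H2O to H2SO4, so n(H2SO4) = 5.2520 mol.
In step 2 the H2SO4:(NH4)2SO4 ratio is 1:1, so n((NH4)2SO4) = 5.2520 mol.
Mass of (NH4)2SO4 = 5.2520 × 132.144 = 694.02 g.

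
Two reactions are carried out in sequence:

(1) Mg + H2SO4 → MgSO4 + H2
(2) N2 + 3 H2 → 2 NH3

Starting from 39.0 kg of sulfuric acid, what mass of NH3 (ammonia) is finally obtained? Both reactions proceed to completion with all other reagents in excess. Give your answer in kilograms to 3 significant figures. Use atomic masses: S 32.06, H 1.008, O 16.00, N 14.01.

M(H2SO4) = 2(1.008) + 32.06 + 4(16.00) = 98.076 g/mol.
M(NH3) = 14.01 + 3(1.008) = 17.034 g/mol.
39.0 kg = 39000 g.
n(H2SO4) = 39000 / 98.076 = 397.7 mol.
Step 1 gives a 1:1 ratio of H2SO4 to H2, so n(H2) = 397.7 mol.
In step 2 the H2:NH3 ratio is 3:2, so n(NH3) = 265.1 mol.
Mass of NH3 = 265.1 × 17.034 = 4516 g = 4.52 kg.

4.52 kg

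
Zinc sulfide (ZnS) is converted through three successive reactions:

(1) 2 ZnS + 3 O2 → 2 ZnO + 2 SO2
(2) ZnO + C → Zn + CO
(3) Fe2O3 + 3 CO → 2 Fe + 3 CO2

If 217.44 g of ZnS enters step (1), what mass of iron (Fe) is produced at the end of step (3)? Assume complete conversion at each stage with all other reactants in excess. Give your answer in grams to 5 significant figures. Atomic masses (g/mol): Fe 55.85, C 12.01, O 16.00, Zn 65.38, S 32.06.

83.087 g

M(ZnS) = 65.38 + 32.06 = 97.44 g/mol.
M(Fe) = 55.85 g/mol.
n(ZnS) = 217.44 / 97.44 = 2.23153 mol.
Reaction (1): ZnS→ZnO ratio 2:2 ⇒ n(ZnO) = 2.23153 mol.
Reaction (2): ZnO→CO ratio 1:1 ⇒ n(CO) = 2.23153 mol.
Reaction (3): CO→Fe ratio 3:2 ⇒ n(Fe) = 1.48768 mol.
Mass of Fe = 1.48768 × 55.85 = 83.0872 g.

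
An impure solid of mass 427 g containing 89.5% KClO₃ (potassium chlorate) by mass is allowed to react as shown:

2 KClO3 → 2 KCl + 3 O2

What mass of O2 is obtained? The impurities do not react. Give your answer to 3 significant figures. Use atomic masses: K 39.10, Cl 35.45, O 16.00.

150 g

Mass of pure KClO3 = 427 g × 0.895 = 382.2 g.
M(KClO3) = 39.10 + 35.45 + 3(16.00) = 122.55 g/mol.
M(O2) = 2(16.00) = 32.00 g/mol.
n(KClO3) = 382.2 g / 122.55 g/mol = 3.118 mol.
From the equation the KClO3:O2 mole ratio is 2:3, so n(O2) = 3.118 × 3/2 = 4.678 mol.
Mass of O2 = 4.678 mol × 32.00 g/mol = 149.7 g.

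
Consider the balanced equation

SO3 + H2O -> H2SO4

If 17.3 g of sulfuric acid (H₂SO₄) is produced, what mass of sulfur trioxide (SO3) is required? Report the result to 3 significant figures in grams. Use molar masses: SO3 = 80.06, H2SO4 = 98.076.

14.1 g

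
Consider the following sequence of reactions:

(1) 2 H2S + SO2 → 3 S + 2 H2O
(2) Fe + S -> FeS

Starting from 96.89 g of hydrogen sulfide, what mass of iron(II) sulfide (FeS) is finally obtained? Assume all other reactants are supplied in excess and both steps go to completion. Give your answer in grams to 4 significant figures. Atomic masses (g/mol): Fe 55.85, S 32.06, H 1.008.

374.9 g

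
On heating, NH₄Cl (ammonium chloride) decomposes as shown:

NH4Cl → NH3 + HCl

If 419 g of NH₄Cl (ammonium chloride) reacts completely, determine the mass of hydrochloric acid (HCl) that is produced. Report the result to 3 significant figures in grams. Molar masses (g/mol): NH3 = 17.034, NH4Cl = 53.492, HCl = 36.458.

286 g

n(NH4Cl) = 419.0 g / 53.492 g/mol = 7.833 mol.
From the equation the NH4Cl:HCl mole ratio is 1:1, so n(HCl) = 7.833 × 1/1 = 7.833 mol.
Mass of HCl = 7.833 mol × 36.458 g/mol = 285.6 g.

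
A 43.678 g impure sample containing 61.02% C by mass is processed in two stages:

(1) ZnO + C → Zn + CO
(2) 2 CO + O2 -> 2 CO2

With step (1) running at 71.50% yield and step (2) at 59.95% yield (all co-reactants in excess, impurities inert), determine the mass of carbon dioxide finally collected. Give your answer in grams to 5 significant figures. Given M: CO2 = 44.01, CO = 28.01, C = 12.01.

41.864 g

Pure C = 43.678 × 0.6102 = 26.6523 g.
n(C) = 26.6523 / 12.01 = 2.21918 mol.
Step 1 (C:CO = 1:1): theoretical n(CO) = 2.21918 mol; at 71.50% yield, n(CO) = 1.58671 mol.
Step 2 (CO:CO2 = 2:2): theoretical n(CO2) = 1.58671 mol, so theoretical mass = 1.58671 × 44.01 = 69.8312 g.
At 59.95% yield, actual mass of CO2 = 69.8312 × 0.5995 = 41.8638 g.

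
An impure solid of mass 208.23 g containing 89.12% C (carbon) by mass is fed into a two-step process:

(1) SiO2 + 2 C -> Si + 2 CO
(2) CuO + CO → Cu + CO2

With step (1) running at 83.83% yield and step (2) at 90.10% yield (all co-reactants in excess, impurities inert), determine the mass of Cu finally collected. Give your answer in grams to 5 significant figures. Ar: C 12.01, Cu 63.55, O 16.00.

Pure C = 208.23 × 0.8912 = 185.575 g.
M(C) = 12.01 g/mol.
M(Cu) = 63.55 g/mol.
n(C) = 185.575 / 12.01 = 15.4517 mol.
Step 1 (C:CO = 2:2): theoretical n(CO) = 15.4517 mol; at 83.83% yield, n(CO) = 12.9531 mol.
Step 2 (CO:Cu = 1:1): theoretical n(Cu) = 12.9531 mol, so theoretical mass = 12.9531 × 63.55 = 823.172 g.
At 90.10% yield, actual mass of Cu = 823.172 × 0.9010 = 741.678 g.

741.68 g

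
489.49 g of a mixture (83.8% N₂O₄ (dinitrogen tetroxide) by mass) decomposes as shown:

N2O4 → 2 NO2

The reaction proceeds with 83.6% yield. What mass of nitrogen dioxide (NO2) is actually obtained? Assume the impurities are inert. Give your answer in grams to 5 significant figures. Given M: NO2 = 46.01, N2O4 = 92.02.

Pure N2O4 available = 489.49 g × 0.838 = 410.193 g.
n(N2O4) = 410.193 g / 92.02 g/mol = 4.45765 mol.
From the equation the N2O4:NO2 mole ratio is 1:2, so n(NO2) = 4.45765 × 2/1 = 8.91529 mol.
Mass of NO2 = 8.91529 mol × 46.01 g/mol = 410.193 g.
Actual mass collected = 410.193 g × 0.836 = 342.921 g.

342.92 g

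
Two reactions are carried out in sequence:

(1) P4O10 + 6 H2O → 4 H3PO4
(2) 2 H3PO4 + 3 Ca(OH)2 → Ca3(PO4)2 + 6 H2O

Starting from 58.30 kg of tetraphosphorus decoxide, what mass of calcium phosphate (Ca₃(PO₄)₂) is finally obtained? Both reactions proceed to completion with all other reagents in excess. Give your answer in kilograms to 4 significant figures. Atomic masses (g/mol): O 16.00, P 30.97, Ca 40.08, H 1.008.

127.4 kg

M(P4O10) = 4(30.97) + 10(16.00) = 283.88 g/mol.
M(Ca3(PO4)2) = 3(40.08) + 2(30.97) + 8(16.00) = 310.18 g/mol.
58.30 kg = 58300 g.
n(P4O10) = 58300 / 283.88 = 205.37 mol.
Step 1 gives a 1:4 ratio of P4O10 to H3PO4, so n(H3PO4) = 821.47 mol.
In step 2 the H3PO4:Ca3(PO4)2 ratio is 2:1, so n(Ca3(PO4)2) = 410.74 mol.
Mass of Ca3(PO4)2 = 410.74 × 310.18 = 127400 g = 127.4 kg.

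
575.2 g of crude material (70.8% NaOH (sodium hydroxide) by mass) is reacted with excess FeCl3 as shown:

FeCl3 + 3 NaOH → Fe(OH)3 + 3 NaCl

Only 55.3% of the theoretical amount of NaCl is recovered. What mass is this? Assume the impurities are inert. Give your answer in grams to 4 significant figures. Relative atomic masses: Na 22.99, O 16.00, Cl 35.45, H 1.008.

Pure NaOH available = 575.2 g × 0.708 = 407.24 g.
M(NaOH) = 22.99 + 16.00 + 1.008 = 39.998 g/mol.
M(NaCl) = 22.99 + 35.45 = 58.44 g/mol.
n(NaOH) = 407.24 g / 39.998 g/mol = 10.182 mol.
From the equation the NaOH:NaCl mole ratio is 3:3, so n(NaCl) = 10.182 × 3/3 = 10.182 mol.
Mass of NaCl = 10.182 mol × 58.44 g/mol = 595.01 g.
Actual mass collected = 595.01 g × 0.553 = 329.04 g.

329.0 g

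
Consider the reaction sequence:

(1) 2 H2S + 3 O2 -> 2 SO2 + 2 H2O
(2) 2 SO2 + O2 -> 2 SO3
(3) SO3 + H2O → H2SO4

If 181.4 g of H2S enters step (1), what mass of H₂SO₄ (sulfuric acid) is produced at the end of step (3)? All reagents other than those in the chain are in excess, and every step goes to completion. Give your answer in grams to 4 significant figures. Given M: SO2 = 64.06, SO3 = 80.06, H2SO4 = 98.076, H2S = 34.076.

n(H2S) = 181.4 / 34.076 = 5.3234 mol.
Reaction (1): H2S→SO2 ratio 2:2 ⇒ n(SO2) = 5.3234 mol.
Reaction (2): SO2→SO3 ratio 2:2 ⇒ n(SO3) = 5.3234 mol.
Reaction (3): SO3→H2SO4 ratio 1:1 ⇒ n(H2SO4) = 5.3234 mol.
Mass of H2SO4 = 5.3234 × 98.076 = 522.10 g.

522.1 g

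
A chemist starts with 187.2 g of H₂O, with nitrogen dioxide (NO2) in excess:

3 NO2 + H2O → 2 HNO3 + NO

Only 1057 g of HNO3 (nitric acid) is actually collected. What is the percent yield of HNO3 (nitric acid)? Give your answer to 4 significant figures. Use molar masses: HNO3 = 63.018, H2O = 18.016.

80.71 %

n(H2O) = 187.20 g / 18.016 g/mol = 10.391 mol.
From the equation the H2O:HNO3 mole ratio is 1:2, so n(HNO3) = 10.391 × 2/1 = 20.782 mol.
Mass of HNO3 = 20.782 mol × 63.018 g/mol = 1309.6 g.
This is the theoretical yield. Percent yield = 1057 g / 1309.6 g × 100% = 80.711%.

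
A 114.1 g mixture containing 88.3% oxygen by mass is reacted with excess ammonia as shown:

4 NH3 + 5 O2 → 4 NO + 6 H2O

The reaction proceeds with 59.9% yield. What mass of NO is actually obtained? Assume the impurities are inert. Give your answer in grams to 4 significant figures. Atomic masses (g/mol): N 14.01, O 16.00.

Pure O2 available = 114.1 g × 0.883 = 100.75 g.
M(O2) = 2(16.00) = 32.00 g/mol.
M(NO) = 14.01 + 16.00 = 30.01 g/mol.
n(O2) = 100.75 g / 32.00 g/mol = 3.1484 mol.
From the equation the O2:NO mole ratio is 5:4, so n(NO) = 3.1484 × 4/5 = 2.5188 mol.
Mass of NO = 2.5188 mol × 30.01 g/mol = 75.588 g.
Actual mass collected = 75.588 g × 0.599 = 45.277 g.

45.28 g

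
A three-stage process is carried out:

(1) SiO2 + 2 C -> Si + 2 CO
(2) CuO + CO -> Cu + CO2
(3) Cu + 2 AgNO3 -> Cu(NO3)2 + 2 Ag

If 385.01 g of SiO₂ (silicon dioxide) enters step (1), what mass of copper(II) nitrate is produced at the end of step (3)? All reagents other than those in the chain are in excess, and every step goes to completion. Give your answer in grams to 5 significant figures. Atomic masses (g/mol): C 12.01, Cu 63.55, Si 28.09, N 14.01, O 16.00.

2403.6 g

M(SiO2) = 28.09 + 2(16.00) = 60.09 g/mol.
M(Cu(NO3)2) = 63.55 + 2(14.01) + 6(16.00) = 187.57 g/mol.
n(SiO2) = 385.01 / 60.09 = 6.40722 mol.
Reaction (1): SiO2→CO ratio 1:2 ⇒ n(CO) = 12.8144 mol.
Reaction (2): CO→Cu ratio 1:1 ⇒ n(Cu) = 12.8144 mol.
Reaction (3): Cu→Cu(NO3)2 ratio 1:1 ⇒ n(Cu(NO3)2) = 12.8144 mol.
Mass of Cu(NO3)2 = 12.8144 × 187.57 = 2403.61 g.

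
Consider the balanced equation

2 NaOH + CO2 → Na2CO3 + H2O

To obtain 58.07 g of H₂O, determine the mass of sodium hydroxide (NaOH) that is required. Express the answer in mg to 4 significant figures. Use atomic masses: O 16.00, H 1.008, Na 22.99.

257800 mg

M(H2O) = 2(1.008) + 16.00 = 18.016 g/mol.
M(NaOH) = 22.99 + 16.00 + 1.008 = 39.998 g/mol.
n(H2O) = 58.070 g / 18.016 g/mol = 3.2232 mol.
From the equation the H2O:NaOH mole ratio is 1:2, so n(NaOH) = 3.2232 × 2/1 = 6.4465 mol.
Mass of NaOH = 6.4465 mol × 39.998 g/mol = 257.85 g.
Converting to mg: 257.85 g = 257800 mg.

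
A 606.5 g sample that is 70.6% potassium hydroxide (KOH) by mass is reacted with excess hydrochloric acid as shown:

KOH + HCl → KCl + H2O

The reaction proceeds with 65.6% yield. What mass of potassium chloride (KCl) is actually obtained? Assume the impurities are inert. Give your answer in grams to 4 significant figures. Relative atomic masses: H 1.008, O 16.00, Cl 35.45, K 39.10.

373.2 g

Pure KOH available = 606.5 g × 0.706 = 428.19 g.
M(KOH) = 39.10 + 16.00 + 1.008 = 56.108 g/mol.
M(KCl) = 39.10 + 35.45 = 74.55 g/mol.
n(KOH) = 428.19 g / 56.108 g/mol = 7.6315 mol.
From the equation the KOH:KCl mole ratio is 1:1, so n(KCl) = 7.6315 × 1/1 = 7.6315 mol.
Mass of KCl = 7.6315 mol × 74.55 g/mol = 568.93 g.
Actual mass collected = 568.93 g × 0.656 = 373.22 g.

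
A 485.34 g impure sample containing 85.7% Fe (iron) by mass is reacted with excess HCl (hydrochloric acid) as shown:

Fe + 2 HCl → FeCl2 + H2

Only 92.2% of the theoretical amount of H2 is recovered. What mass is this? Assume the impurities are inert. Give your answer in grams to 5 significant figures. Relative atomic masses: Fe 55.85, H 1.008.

Pure Fe available = 485.34 g × 0.857 = 415.936 g.
M(Fe) = 55.85 g/mol.
M(H2) = 2(1.008) = 2.016 g/mol.
n(Fe) = 415.936 g / 55.85 g/mol = 7.44738 mol.
From the equation the Fe:H2 mole ratio is 1:1, so n(H2) = 7.44738 × 1/1 = 7.44738 mol.
Mass of H2 = 7.44738 mol × 2.016 g/mol = 15.0139 g.
Actual mass collected = 15.0139 g × 0.922 = 13.8428 g.

13.843 g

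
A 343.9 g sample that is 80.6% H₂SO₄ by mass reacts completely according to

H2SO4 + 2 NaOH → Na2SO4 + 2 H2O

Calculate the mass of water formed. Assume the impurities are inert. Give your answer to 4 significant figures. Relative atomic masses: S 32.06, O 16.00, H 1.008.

101.8 g

Mass of pure H2SO4 = 343.9 g × 0.806 = 277.18 g.
M(H2SO4) = 2(1.008) + 32.06 + 4(16.00) = 98.076 g/mol.
M(H2O) = 2(1.008) + 16.00 = 18.016 g/mol.
n(H2SO4) = 277.18 g / 98.076 g/mol = 2.8262 mol.
From the equation the H2SO4:H2O mole ratio is 1:2, so n(H2O) = 2.8262 × 2/1 = 5.6524 mol.
Mass of H2O = 5.6524 mol × 18.016 g/mol = 101.83 g.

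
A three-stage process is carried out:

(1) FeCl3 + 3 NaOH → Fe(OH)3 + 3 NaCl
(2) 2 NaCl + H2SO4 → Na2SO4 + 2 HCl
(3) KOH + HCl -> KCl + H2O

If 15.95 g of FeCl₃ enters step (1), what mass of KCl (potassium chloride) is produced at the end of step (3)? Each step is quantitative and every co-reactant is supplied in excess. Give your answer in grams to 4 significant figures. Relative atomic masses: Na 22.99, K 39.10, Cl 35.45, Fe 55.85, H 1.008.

21.99 g

M(FeCl3) = 55.85 + 3(35.45) = 162.20 g/mol.
M(KCl) = 39.10 + 35.45 = 74.55 g/mol.
n(FeCl3) = 15.95 / 162.20 = 0.098335 mol.
Reaction (1): FeCl3→NaCl ratio 1:3 ⇒ n(NaCl) = 0.29501 mol.
Reaction (2): NaCl→HCl ratio 2:2 ⇒ n(HCl) = 0.29501 mol.
Reaction (3): HCl→KCl ratio 1:1 ⇒ n(KCl) = 0.29501 mol.
Mass of KCl = 0.29501 × 74.55 = 21.993 g.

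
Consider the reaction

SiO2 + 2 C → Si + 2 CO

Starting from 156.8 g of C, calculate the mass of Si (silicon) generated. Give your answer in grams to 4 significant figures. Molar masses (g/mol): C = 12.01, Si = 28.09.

n(C) = 156.80 g / 12.01 g/mol = 13.056 mol.
From the equation the C:Si mole ratio is 2:1, so n(Si) = 13.056 × 1/2 = 6.5279 mol.
Mass of Si = 6.5279 mol × 28.09 g/mol = 183.37 g.

183.4 g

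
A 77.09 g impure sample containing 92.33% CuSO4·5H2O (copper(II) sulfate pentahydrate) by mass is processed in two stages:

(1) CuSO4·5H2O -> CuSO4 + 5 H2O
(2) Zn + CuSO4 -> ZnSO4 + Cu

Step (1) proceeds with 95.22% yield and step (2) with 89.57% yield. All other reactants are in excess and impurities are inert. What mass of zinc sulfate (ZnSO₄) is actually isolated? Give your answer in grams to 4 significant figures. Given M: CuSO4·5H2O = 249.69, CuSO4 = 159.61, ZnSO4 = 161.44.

39.25 g

Pure CuSO4·5H2O = 77.09 × 0.9233 = 71.177 g.
n(CuSO4·5H2O) = 71.177 / 249.69 = 0.28506 mol.
Step 1 (CuSO4·5H2O:CuSO4 = 1:1): theoretical n(CuSO4) = 0.28506 mol; at 95.22% yield, n(CuSO4) = 0.27144 mol.
Step 2 (CuSO4:ZnSO4 = 1:1): theoretical n(ZnSO4) = 0.27144 mol, so theoretical mass = 0.27144 × 161.44 = 43.821 g.
At 89.57% yield, actual mass of ZnSO4 = 43.821 × 0.8957 = 39.250 g.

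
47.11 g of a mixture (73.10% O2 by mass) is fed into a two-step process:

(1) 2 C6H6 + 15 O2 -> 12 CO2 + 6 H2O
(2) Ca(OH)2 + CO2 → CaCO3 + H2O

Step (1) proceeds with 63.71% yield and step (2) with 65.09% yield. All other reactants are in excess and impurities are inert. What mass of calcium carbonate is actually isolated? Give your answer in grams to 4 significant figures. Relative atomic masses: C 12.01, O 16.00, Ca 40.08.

Pure O2 = 47.11 × 0.7310 = 34.437 g.
M(O2) = 2(16.00) = 32.00 g/mol.
M(CaCO3) = 40.08 + 12.01 + 3(16.00) = 100.09 g/mol.
n(O2) = 34.437 / 32.00 = 1.0762 mol.
Step 1 (O2:CO2 = 15:12): theoretical n(CO2) = 0.86094 mol; at 63.71% yield, n(CO2) = 0.54850 mol.
Step 2 (CO2:CaCO3 = 1:1): theoretical n(CaCO3) = 0.54850 mol, so theoretical mass = 0.54850 × 100.09 = 54.900 g.
At 65.09% yield, actual mass of CaCO3 = 54.900 × 0.6509 = 35.734 g.

35.73 g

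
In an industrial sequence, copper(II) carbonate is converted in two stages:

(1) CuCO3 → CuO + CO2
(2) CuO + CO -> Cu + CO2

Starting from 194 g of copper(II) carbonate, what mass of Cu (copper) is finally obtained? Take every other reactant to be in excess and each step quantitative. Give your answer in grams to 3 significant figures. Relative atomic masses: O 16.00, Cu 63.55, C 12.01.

M(CuCO3) = 63.55 + 12.01 + 3(16.00) = 123.56 g/mol.
M(Cu) = 63.55 g/mol.
n(CuCO3) = 194.0 / 123.56 = 1.570 mol.
Step 1 gives a 1:1 ratio of CuCO3 to CuO, so n(CuO) = 1.570 mol.
In step 2 the CuO:Cu ratio is 1:1, so n(Cu) = 1.570 mol.
Mass of Cu = 1.570 × 63.55 = 99.78 g.

99.8 g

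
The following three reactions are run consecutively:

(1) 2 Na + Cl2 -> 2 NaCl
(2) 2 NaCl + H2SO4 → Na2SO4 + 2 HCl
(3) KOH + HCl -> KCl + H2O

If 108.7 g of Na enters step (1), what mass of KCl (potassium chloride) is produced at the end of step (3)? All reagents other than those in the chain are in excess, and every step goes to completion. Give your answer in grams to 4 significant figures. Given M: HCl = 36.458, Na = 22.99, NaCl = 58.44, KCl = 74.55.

352.5 g

n(Na) = 108.7 / 22.99 = 4.7281 mol.
Reaction (1): Na→NaCl ratio 2:2 ⇒ n(NaCl) = 4.7281 mol.
Reaction (2): NaCl→HCl ratio 2:2 ⇒ n(HCl) = 4.7281 mol.
Reaction (3): HCl→KCl ratio 1:1 ⇒ n(KCl) = 4.7281 mol.
Mass of KCl = 4.7281 × 74.55 = 352.48 g.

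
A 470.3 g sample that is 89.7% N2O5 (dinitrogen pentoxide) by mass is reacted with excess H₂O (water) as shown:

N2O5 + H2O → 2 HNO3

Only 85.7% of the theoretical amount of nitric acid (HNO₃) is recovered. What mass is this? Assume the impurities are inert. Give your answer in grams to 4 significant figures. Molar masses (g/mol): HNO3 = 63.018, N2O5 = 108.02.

Pure N2O5 available = 470.3 g × 0.897 = 421.86 g.
n(N2O5) = 421.86 g / 108.02 g/mol = 3.9054 mol.
From the equation the N2O5:HNO3 mole ratio is 1:2, so n(HNO3) = 3.9054 × 2/1 = 7.8108 mol.
Mass of HNO3 = 7.8108 mol × 63.018 g/mol = 492.22 g.
Actual mass collected = 492.22 g × 0.857 = 421.83 g.

421.8 g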